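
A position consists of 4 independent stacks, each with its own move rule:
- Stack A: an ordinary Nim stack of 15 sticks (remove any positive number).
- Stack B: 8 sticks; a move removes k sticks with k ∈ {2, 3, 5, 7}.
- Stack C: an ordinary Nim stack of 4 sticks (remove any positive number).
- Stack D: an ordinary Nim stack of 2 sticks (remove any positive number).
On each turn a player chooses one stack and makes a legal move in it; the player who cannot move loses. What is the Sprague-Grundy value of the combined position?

13

Stack A is a plain Nim stack of size 15, so its Grundy value is 15.
Grundy values for stack B (subtraction set {2, 3, 5, 7}):
k:     0  1  2  3  4  5  6  7  8
g(k):  0  0  1  1  2  2  3  3  4
So g(8) = 4.
Stack C is a plain Nim stack of size 4, so its Grundy value is 4.
Stack D is a plain Nim stack of size 2, so its Grundy value is 2.
By the Sprague-Grundy theorem, the Grundy value of a sum of independent games is the XOR of the component values.
Combined value = 15 XOR 4 XOR 4 XOR 2 = 13.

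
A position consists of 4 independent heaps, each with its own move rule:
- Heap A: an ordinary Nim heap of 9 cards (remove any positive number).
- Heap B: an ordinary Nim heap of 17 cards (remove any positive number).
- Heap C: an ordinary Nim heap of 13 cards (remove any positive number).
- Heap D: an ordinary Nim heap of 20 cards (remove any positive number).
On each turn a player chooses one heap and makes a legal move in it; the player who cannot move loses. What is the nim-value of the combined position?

1

Heap A is a plain Nim heap of size 9, so its Grundy value is 9.
Heap B is a plain Nim heap of size 17, so its Grundy value is 17.
Heap C is a plain Nim heap of size 13, so its Grundy value is 13.
Heap D is a plain Nim heap of size 20, so its Grundy value is 20.
By the Sprague-Grundy theorem, the Grundy value of a sum of independent games is the XOR of the component values.
Combined value = 9 ⊕ 17 ⊕ 13 ⊕ 20 = 1.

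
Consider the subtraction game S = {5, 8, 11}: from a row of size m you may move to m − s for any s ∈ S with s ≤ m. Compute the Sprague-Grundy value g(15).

Grundy values for subtraction set {5, 8, 11}:
k:     0  1  2  3  4  5  6  7  8  9 10 11 12 13 14 15
g(k):  0  0  0  0  0  1  1  1  1  1  2  2  2  2  2  3
So g(15) = 3.

3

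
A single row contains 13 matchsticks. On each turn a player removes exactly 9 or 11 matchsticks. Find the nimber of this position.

Compute g(0), g(1), … for moves {9, 11}:
g(0) = mex{} = 0
g(1) = mex{} = 0
g(2) = mex{} = 0
g(3) = mex{} = 0
g(4) = mex{} = 0
g(5) = mex{} = 0
g(6) = mex{} = 0
g(7) = mex{} = 0
g(8) = mex{} = 0
g(9) = mex{0} = 1
g(10) = mex{0} = 1
g(11) = mex{0} = 1
g(12) = mex{0} = 1
g(13) = mex{0} = 1
So g(13) = 1.

1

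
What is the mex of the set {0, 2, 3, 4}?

0 is in the set but 1 is not, so the mex is 1.

1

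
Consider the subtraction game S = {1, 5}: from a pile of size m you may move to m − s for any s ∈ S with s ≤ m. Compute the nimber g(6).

Compute g(0), g(1), … for moves {1, 5}:
k:     0  1  2  3  4  5  6
g(k):  0  1  0  1  0  1  0
So g(6) = 0.

0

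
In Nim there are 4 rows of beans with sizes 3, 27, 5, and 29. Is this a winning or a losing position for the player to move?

Compute the nim-sum pairwise:
3 ⊕ 27 = 24
24 ⊕ 5 = 29
29 ⊕ 29 = 0
The nim-sum is 0, so this is a P-position: the player to move is in a losing position under optimal play.

Losing position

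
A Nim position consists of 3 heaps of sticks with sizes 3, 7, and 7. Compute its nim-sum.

3

Compute the nim-sum pairwise:
3 XOR 7 = 4
4 XOR 7 = 3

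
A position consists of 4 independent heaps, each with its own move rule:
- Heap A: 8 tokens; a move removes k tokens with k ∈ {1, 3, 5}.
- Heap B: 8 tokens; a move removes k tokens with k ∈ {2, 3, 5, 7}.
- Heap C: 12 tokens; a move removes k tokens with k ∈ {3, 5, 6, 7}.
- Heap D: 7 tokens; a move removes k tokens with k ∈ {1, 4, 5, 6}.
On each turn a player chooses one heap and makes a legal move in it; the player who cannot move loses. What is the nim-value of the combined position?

7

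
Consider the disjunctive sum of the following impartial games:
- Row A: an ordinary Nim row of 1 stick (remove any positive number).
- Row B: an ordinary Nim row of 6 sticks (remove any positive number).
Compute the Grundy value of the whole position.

7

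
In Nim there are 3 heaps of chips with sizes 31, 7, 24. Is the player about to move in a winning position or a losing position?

Losing position

Compute the nim-sum pairwise:
31 XOR 7 = 24
24 XOR 24 = 0
The nim-sum is 0, so this is a P-position: the player to move is in a losing position under optimal play.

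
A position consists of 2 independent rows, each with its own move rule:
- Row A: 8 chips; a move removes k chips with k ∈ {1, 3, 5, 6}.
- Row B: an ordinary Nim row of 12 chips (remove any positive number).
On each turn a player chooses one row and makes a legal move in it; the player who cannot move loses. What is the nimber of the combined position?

14

For row A, compute g(0), g(1), … with moves {1, 3, 5, 6}:
k:     0  1  2  3  4  5  6  7  8
g(k):  0  1  0  1  0  1  2  3  2
So g(8) = 2.
Row B is a plain Nim row of size 12, so its Grundy value is 12.
The value of a disjunctive sum is the nim-sum of the parts.
Combined value = 2 XOR 12 = 14.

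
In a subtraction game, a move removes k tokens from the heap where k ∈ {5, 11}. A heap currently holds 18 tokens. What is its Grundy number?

Grundy values for subtraction set {5, 11}:
k:     0  1  2  3  4  5  6  7  8  9 10 11 12 13 14 15 16 17 18
g(k):  0  0  0  0  0  1  1  1  1  1  0  2  2  2  2  1  0  0  0
So g(18) = 0.

0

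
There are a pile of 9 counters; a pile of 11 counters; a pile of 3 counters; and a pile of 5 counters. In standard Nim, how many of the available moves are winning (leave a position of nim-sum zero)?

1

In binary:
  1001  (9)
  1011  (11)
  0011  (3)
  0101  (5)
  ----
  0100  (4)
The overall nim-sum is X = 4. A pile of size p has a winning move iff p XOR X < p (reduce it to p XOR X).
  9: 9 XOR 4 = 13 ≥ 9 — no move.
  11: 11 XOR 4 = 15 ≥ 11 — no move.
  3: 3 XOR 4 = 7 ≥ 3 — no move.
  5: 5 XOR 4 = 1 < 5 — winning move (to 1).
That gives 1 winning move.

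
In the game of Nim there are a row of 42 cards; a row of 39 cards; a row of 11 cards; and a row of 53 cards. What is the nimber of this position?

Nim-sum: 42 XOR 39 XOR 11 XOR 53 = 51.

51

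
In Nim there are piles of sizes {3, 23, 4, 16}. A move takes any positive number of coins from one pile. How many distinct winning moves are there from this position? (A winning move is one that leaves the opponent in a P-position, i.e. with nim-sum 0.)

0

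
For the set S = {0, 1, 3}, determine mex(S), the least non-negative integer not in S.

The values 0, 1 are all present; 2 is the first non-negative integer missing from the set.

2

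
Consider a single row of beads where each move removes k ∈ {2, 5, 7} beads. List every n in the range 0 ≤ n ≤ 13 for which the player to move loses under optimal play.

Build the Grundy sequence with g(k) = mex{g(k−s) : s ∈ {2, 5, 7}, s ≤ k}:
g(0) = mex{} = 0
g(1) = mex{} = 0
g(2) = mex{0} = 1
g(3) = mex{0} = 1
g(4) = mex{1} = 0
g(5) = mex{0,1} = 2
g(6) = mex{0} = 1
g(7) = mex{0,1,2} = 3
g(8) = mex{0,1} = 2
g(9) = mex{0,1,3} = 2
g(10) = mex{1,2} = 0
g(11) = mex{0,1,2} = 3
g(12) = mex{0,2,3} = 1
g(13) = mex{1,2,3} = 0
The P-positions (g = 0) in 0..13 are 0, 1, 4, 10, 13.

0, 1, 4, 10, 13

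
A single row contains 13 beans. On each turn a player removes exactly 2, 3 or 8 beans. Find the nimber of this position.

1

Build the Grundy sequence with g(k) = mex{g(k−s) : s ∈ {2, 3, 8}, s ≤ k}:
k:     0  1  2  3  4  5  6  7  8  9 10 11 12 13
g(k):  0  0  1  1  2  0  0  1  1  2  0  0  1  1
So g(13) = 1.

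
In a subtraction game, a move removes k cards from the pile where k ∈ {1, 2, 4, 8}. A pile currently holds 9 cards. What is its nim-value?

Build the Grundy sequence with g(k) = mex{g(k−s) : s ∈ {1, 2, 4, 8}, s ≤ k}:
g(0) = mex{} = 0
g(1) = mex{0} = 1
g(2) = mex{0,1} = 2
g(3) = mex{1,2} = 0
g(4) = mex{0,2} = 1
g(5) = mex{0,1} = 2
g(6) = mex{1,2} = 0
g(7) = mex{0,2} = 1
g(8) = mex{0,1} = 2
g(9) = mex{1,2} = 0
So g(9) = 0.

0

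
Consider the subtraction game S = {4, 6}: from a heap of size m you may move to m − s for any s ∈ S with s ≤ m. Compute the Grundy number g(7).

1

Build the Grundy sequence with g(k) = mex{g(k−s) : s ∈ {4, 6}, s ≤ k}:
k:     0  1  2  3  4  5  6  7
g(k):  0  0  0  0  1  1  1  1
So g(7) = 1.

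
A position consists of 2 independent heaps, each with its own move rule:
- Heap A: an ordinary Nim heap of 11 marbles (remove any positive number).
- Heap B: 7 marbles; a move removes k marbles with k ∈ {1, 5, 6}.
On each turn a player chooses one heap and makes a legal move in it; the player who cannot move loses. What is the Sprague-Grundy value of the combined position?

8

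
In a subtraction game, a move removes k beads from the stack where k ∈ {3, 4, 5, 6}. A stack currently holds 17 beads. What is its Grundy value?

2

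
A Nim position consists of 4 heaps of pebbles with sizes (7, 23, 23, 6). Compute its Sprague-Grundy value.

Nim-sum: 7 ⊕ 23 ⊕ 23 ⊕ 6 = 1.

1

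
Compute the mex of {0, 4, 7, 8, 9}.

1

0 is in the set but 1 is not, so the mex is 1.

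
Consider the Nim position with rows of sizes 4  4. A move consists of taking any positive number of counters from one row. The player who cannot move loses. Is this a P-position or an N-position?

P-position

Compute the nim-sum pairwise:
4 ^ 4 = 0
The nim-sum is 0, so this is a P-position: the player to move is in a losing position under optimal play.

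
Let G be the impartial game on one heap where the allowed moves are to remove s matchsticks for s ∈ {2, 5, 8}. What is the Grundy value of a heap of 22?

1

Build the Grundy sequence with g(k) = mex{g(k−s) : s ∈ {2, 5, 8}, s ≤ k}:
k:     0  1  2  3  4  5  6  7  8  9 10 11 12 13 14 15 16 17 18 19 20 21 22
g(k):  0  0  1  1  0  2  1  0  2  1  0  0  1  1  0  2  1  0  2  1  0  0  1
So g(22) = 1.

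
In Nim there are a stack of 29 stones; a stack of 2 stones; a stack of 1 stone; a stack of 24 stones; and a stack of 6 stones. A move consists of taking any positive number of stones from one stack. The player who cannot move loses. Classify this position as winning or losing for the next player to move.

Losing position

Write each in binary and XOR column by column:
  11101  (29)
  00010  (2)
  00001  (1)
  11000  (24)
  00110  (6)
  -----
  00000  (0)
The nim-sum is 0, so this is a P-position: the player to move is in a losing position under optimal play.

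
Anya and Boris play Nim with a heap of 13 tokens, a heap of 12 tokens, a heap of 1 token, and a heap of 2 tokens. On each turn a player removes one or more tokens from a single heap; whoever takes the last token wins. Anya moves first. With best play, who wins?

Anya wins

Nim-sum: 13 ⊕ 12 ⊕ 1 ⊕ 2 = 2.
The nim-sum is 2 ≠ 0, so this is an N-position: the player to move can win; Anya has a winning move.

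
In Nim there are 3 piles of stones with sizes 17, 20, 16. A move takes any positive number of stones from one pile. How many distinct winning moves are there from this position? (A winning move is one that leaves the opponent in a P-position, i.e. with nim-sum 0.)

Write each in binary and XOR column by column:
  10001  (17)
  10100  (20)
  10000  (16)
  -----
  10101  (21)
The overall nim-sum is X = 21. A pile of size p has a winning move iff p XOR X < p (reduce it to p XOR X).
  17: 17 XOR 21 = 4 < 17 — winning move (to 4).
  20: 20 XOR 21 = 1 < 20 — winning move (to 1).
  16: 16 XOR 21 = 5 < 16 — winning move (to 5).
That gives 3 winning moves.

3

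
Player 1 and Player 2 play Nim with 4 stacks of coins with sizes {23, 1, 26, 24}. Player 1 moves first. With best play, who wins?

Player 1 wins

Nim-sum: 23 ^ 1 ^ 26 ^ 24 = 20.
The nim-sum is 20 ≠ 0, so this is an N-position: the player to move can win; Player 1 has a winning move.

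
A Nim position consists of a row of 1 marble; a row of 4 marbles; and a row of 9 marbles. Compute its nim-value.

Bitwise XOR of the heap sizes:
  0001  (1)
  0100  (4)
  1001  (9)
  ----
  1100  (12)

12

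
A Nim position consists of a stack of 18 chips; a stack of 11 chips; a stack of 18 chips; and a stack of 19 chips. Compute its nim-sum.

24

Write each in binary and XOR column by column:
  10010  (18)
  01011  (11)
  10010  (18)
  10011  (19)
  -----
  11000  (24)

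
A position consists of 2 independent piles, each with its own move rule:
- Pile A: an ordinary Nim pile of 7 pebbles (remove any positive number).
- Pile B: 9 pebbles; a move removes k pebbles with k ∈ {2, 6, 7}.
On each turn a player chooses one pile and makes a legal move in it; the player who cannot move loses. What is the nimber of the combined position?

7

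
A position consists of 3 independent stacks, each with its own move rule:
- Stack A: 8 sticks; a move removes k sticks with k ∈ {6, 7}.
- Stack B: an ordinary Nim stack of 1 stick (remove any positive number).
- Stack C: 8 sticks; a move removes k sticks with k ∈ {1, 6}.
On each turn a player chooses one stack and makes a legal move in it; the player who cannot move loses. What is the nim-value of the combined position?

For stack A, compute g(0), g(1), … with moves {6, 7}:
k:     0  1  2  3  4  5  6  7  8
g(k):  0  0  0  0  0  0  1  1  1
So g(8) = 1.
Stack B is a plain Nim stack of size 1, so its Grundy value is 1.
Build the Grundy sequence for stack C with g(k) = mex{g(k−s) : s ∈ {1, 6}, s ≤ k}:
k:     0  1  2  3  4  5  6  7  8
g(k):  0  1  0  1  0  1  2  0  1
So g(8) = 1.
By the Sprague-Grundy theorem, the Grundy value of a sum of independent games is the XOR of the component values.
Combined value = 1 XOR 1 XOR 1 = 1.

1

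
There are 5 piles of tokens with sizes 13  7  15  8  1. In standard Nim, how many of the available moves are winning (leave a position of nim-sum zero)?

3

Write each in binary and XOR column by column:
  1101  (13)
  0111  (7)
  1111  (15)
  1000  (8)
  0001  (1)
  ----
  1100  (12)
The overall nim-sum is X = 12. A pile of size p has a winning move iff p XOR X < p (reduce it to p XOR X).
  13: 13 XOR 12 = 1 < 13 — winning move (to 1).
  7: 7 XOR 12 = 11 ≥ 7 — no move.
  15: 15 XOR 12 = 3 < 15 — winning move (to 3).
  8: 8 XOR 12 = 4 < 8 — winning move (to 4).
  1: 1 XOR 12 = 13 ≥ 1 — no move.
That gives 3 winning moves.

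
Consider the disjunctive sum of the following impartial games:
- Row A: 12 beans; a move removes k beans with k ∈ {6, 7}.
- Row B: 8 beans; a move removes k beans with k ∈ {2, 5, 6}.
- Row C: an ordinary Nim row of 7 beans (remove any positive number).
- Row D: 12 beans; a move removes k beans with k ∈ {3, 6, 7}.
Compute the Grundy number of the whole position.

5

Grundy values for row A (subtraction set {6, 7}):
k:     0  1  2  3  4  5  6  7  8  9 10 11 12
g(k):  0  0  0  0  0  0  1  1  1  1  1  1  2
So g(12) = 2.
Build the Grundy sequence for row B with g(k) = mex{g(k−s) : s ∈ {2, 5, 6}, s ≤ k}:
k:     0  1  2  3  4  5  6  7  8
g(k):  0  0  1  1  0  2  1  3  0
So g(8) = 0.
Row C is a plain Nim row of size 7, so its Grundy value is 7.
For row D, compute g(0), g(1), … with moves {3, 6, 7}:
k:     0  1  2  3  4  5  6  7  8  9 10 11 12
g(k):  0  0  0  1  1  1  2  2  2  3  0  0  0
So g(12) = 0.
By the Sprague-Grundy theorem, the Grundy value of a sum of independent games is the XOR of the component values.
Combined value = 2 XOR 0 XOR 7 XOR 0 = 5.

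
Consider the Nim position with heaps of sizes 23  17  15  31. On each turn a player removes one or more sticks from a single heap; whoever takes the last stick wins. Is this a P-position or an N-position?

N-position

Compute the nim-sum pairwise:
23 XOR 17 = 6
6 XOR 15 = 9
9 XOR 31 = 22
The nim-sum is 22 ≠ 0, so this is an N-position: the player to move can win.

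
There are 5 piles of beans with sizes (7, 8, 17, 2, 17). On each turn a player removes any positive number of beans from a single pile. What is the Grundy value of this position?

13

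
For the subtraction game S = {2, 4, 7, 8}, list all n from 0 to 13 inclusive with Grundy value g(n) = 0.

Compute g(0), g(1), … for moves {2, 4, 7, 8}:
k:     0  1  2  3  4  5  6  7  8  9 10 11 12 13
g(k):  0  0  1  1  2  2  0  3  1  4  2  0  0  1
The P-positions (g = 0) in 0..13 are 0, 1, 6, 11, 12.

0, 1, 6, 11, 12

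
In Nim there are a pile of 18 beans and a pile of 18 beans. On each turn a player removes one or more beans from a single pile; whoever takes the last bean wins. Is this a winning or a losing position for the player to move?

Nim-sum: 18 ^ 18 = 0.
The nim-sum is 0, so this is a P-position: the player to move is in a losing position under optimal play.

Losing position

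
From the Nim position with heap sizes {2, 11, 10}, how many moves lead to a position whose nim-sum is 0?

Write each in binary and XOR column by column:
  0010  (2)
  1011  (11)
  1010  (10)
  ----
  0011  (3)
The overall nim-sum is X = 3. A heap of size p has a winning move iff p XOR X < p (reduce it to p XOR X).
  2: 2 XOR 3 = 1 < 2 — winning move (to 1).
  11: 11 XOR 3 = 8 < 11 — winning move (to 8).
  10: 10 XOR 3 = 9 < 10 — winning move (to 9).
That gives 3 winning moves.

3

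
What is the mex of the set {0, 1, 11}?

The values 0, 1 are all present; 2 is the first non-negative integer missing from the set.

2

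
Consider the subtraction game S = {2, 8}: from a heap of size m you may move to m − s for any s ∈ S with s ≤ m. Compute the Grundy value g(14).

0

Grundy values for subtraction set {2, 8}:
g(0) = mex{} = 0
g(1) = mex{} = 0
g(2) = mex{0} = 1
g(3) = mex{0} = 1
g(4) = mex{1} = 0
g(5) = mex{1} = 0
g(6) = mex{0} = 1
g(7) = mex{0} = 1
g(8) = mex{0,1} = 2
g(9) = mex{0,1} = 2
g(10) = mex{1,2} = 0
g(11) = mex{1,2} = 0
g(12) = mex{0} = 1
g(13) = mex{0} = 1
g(14) = mex{1} = 0
So g(14) = 0.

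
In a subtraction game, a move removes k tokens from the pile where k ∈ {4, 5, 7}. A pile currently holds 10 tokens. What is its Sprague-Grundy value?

Compute g(0), g(1), … for moves {4, 5, 7}:
g(0) = mex{} = 0
g(1) = mex{} = 0
g(2) = mex{} = 0
g(3) = mex{} = 0
g(4) = mex{0} = 1
g(5) = mex{0} = 1
g(6) = mex{0} = 1
g(7) = mex{0} = 1
g(8) = mex{0,1} = 2
g(9) = mex{0,1} = 2
g(10) = mex{0,1} = 2
So g(10) = 2.

2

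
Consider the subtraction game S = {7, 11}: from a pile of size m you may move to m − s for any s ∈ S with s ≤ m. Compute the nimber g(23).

0

Build the Grundy sequence with g(k) = mex{g(k−s) : s ∈ {7, 11}, s ≤ k}:
k:     0  1  2  3  4  5  6  7  8  9 10 11 12 13 14 15 16 17 18 19 20 21 22 23
g(k):  0  0  0  0  0  0  0  1  1  1  1  1  1  1  2  2  2  2  0  0  0  0  0  0
So g(23) = 0.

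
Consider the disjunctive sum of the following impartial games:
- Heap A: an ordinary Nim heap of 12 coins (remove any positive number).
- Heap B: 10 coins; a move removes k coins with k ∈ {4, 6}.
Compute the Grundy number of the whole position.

Heap A is a plain Nim heap of size 12, so its Grundy value is 12.
For heap B, compute g(0), g(1), … with moves {4, 6}:
g(0) = mex{} = 0
g(1) = mex{} = 0
g(2) = mex{} = 0
g(3) = mex{} = 0
g(4) = mex{0} = 1
g(5) = mex{0} = 1
g(6) = mex{0} = 1
g(7) = mex{0} = 1
g(8) = mex{0,1} = 2
g(9) = mex{0,1} = 2
g(10) = mex{1} = 0
So g(10) = 0.
The value of a disjunctive sum is the nim-sum of the parts.
Combined value = 12 XOR 0 = 12.

12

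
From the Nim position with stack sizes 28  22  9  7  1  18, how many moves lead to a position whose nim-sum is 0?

3

Nim-sum: 28 ^ 22 ^ 9 ^ 7 ^ 1 ^ 18 = 23.
The overall nim-sum is X = 23. A stack of size p has a winning move iff p XOR X < p (reduce it to p XOR X).
  28: 28 XOR 23 = 11 < 28 — winning move (to 11).
  22: 22 XOR 23 = 1 < 22 — winning move (to 1).
  9: 9 XOR 23 = 30 ≥ 9 — no move.
  7: 7 XOR 23 = 16 ≥ 7 — no move.
  1: 1 XOR 23 = 22 ≥ 1 — no move.
  18: 18 XOR 23 = 5 < 18 — winning move (to 5).
That gives 3 winning moves.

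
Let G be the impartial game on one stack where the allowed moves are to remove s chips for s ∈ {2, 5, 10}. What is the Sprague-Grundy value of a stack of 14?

Compute g(0), g(1), … for moves {2, 5, 10}:
k:     0  1  2  3  4  5  6  7  8  9 10 11 12 13 14
g(k):  0  0  1  1  0  2  1  0  0  1  1  2  2  3  3
So g(14) = 3.

3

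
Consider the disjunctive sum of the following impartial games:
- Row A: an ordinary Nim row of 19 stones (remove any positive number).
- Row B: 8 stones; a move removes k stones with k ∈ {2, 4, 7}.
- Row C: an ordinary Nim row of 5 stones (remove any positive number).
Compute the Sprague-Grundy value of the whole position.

23

Row A is a plain Nim row of size 19, so its Grundy value is 19.
Build the Grundy sequence for row B with g(k) = mex{g(k−s) : s ∈ {2, 4, 7}, s ≤ k}:
g(0) = mex{} = 0
g(1) = mex{} = 0
g(2) = mex{0} = 1
g(3) = mex{0} = 1
g(4) = mex{0,1} = 2
g(5) = mex{0,1} = 2
g(6) = mex{1,2} = 0
g(7) = mex{0,1,2} = 3
g(8) = mex{0,2} = 1
So g(8) = 1.
Row C is a plain Nim row of size 5, so its Grundy value is 5.
The value of a disjunctive sum is the nim-sum of the parts.
Combined value = 19 XOR 1 XOR 5 = 23.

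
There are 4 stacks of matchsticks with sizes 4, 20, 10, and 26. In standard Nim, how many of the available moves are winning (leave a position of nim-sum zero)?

0

Compute the nim-sum pairwise:
4 XOR 20 = 16
16 XOR 10 = 26
26 XOR 26 = 0
The nim-sum is already 0, so every move leaves a nonzero nim-sum — there are no winning moves.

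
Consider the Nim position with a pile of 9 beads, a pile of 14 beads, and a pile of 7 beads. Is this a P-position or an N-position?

P-position

In binary:
  1001  (9)
  1110  (14)
  0111  (7)
  ----
  0000  (0)
The nim-sum is 0, so this is a P-position: the player to move is in a losing position under optimal play.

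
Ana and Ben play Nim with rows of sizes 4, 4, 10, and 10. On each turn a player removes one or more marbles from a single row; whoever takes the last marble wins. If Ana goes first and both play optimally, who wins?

Ben wins

Nim-sum: 4 ^ 4 ^ 10 ^ 10 = 0.
The nim-sum is 0, so this is a P-position: the player to move is in a losing position under optimal play; Ana is about to move from it and so loses — Ben wins.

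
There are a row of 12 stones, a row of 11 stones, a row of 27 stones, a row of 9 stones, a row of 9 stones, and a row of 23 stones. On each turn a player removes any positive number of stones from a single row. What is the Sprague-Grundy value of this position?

In binary:
  01100  (12)
  01011  (11)
  11011  (27)
  01001  (9)
  01001  (9)
  10111  (23)
  -----
  01011  (11)

11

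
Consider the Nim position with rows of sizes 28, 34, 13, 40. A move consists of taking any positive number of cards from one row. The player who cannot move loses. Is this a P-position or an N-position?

Nim-sum: 28 XOR 34 XOR 13 XOR 40 = 27.
The nim-sum is 27 ≠ 0, so this is an N-position: the player to move can win.

N-position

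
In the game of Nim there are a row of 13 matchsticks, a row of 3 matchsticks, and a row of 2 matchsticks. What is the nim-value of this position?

In binary:
  1101  (13)
  0011  (3)
  0010  (2)
  ----
  1100  (12)

12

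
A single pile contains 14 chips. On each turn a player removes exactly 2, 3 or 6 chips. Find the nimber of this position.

Build the Grundy sequence with g(k) = mex{g(k−s) : s ∈ {2, 3, 6}, s ≤ k}:
k:     0  1  2  3  4  5  6  7  8  9 10 11 12 13 14
g(k):  0  0  1  1  2  0  3  1  2  0  0  1  1  2  0
So g(14) = 0.

0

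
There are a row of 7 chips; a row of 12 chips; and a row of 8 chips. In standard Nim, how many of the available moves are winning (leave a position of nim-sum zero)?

Nim-sum: 7 ^ 12 ^ 8 = 3.
The overall nim-sum is X = 3. A row of size p has a winning move iff p XOR X < p (reduce it to p XOR X).
  7: 7 XOR 3 = 4 < 7 — winning move (to 4).
  12: 12 XOR 3 = 15 ≥ 12 — no move.
  8: 8 XOR 3 = 11 ≥ 8 — no move.
That gives 1 winning move.

1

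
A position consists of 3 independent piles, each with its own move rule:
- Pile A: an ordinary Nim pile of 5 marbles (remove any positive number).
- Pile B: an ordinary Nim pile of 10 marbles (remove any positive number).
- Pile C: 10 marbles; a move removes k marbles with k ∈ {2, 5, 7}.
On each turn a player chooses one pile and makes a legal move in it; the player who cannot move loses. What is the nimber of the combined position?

15

Pile A is a plain Nim pile of size 5, so its Grundy value is 5.
Pile B is a plain Nim pile of size 10, so its Grundy value is 10.
Build the Grundy sequence for pile C with g(k) = mex{g(k−s) : s ∈ {2, 5, 7}, s ≤ k}:
g(0) = mex{} = 0
g(1) = mex{} = 0
g(2) = mex{0} = 1
g(3) = mex{0} = 1
g(4) = mex{1} = 0
g(5) = mex{0,1} = 2
g(6) = mex{0} = 1
g(7) = mex{0,1,2} = 3
g(8) = mex{0,1} = 2
g(9) = mex{0,1,3} = 2
g(10) = mex{1,2} = 0
So g(10) = 0.
The value of a disjunctive sum is the nim-sum of the parts.
Combined value = 5 ⊕ 10 ⊕ 0 = 15.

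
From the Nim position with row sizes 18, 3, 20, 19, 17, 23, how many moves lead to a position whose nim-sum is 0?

5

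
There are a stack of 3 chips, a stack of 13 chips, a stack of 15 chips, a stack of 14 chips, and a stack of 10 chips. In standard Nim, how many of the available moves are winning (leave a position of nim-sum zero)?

3

In binary:
  0011  (3)
  1101  (13)
  1111  (15)
  1110  (14)
  1010  (10)
  ----
  0101  (5)
The overall nim-sum is X = 5. A stack of size p has a winning move iff p XOR X < p (reduce it to p XOR X).
  3: 3 XOR 5 = 6 ≥ 3 — no move.
  13: 13 XOR 5 = 8 < 13 — winning move (to 8).
  15: 15 XOR 5 = 10 < 15 — winning move (to 10).
  14: 14 XOR 5 = 11 < 14 — winning move (to 11).
  10: 10 XOR 5 = 15 ≥ 10 — no move.
That gives 3 winning moves.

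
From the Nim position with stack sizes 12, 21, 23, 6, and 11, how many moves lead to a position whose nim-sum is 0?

Compute the nim-sum pairwise:
12 XOR 21 = 25
25 XOR 23 = 14
14 XOR 6 = 8
8 XOR 11 = 3
The overall nim-sum is X = 3. A stack of size p has a winning move iff p XOR X < p (reduce it to p XOR X).
  12: 12 XOR 3 = 15 ≥ 12 — no move.
  21: 21 XOR 3 = 22 ≥ 21 — no move.
  23: 23 XOR 3 = 20 < 23 — winning move (to 20).
  6: 6 XOR 3 = 5 < 6 — winning move (to 5).
  11: 11 XOR 3 = 8 < 11 — winning move (to 8).
That gives 3 winning moves.

3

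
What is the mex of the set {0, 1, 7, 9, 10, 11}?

The values 0, 1 are all present; 2 is the first non-negative integer missing from the set.

2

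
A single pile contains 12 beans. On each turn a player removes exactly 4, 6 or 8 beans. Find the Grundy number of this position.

0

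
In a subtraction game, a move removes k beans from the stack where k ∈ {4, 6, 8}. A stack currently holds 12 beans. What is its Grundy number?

0

Grundy values for subtraction set {4, 6, 8}:
g(0) = mex{} = 0
g(1) = mex{} = 0
g(2) = mex{} = 0
g(3) = mex{} = 0
g(4) = mex{0} = 1
g(5) = mex{0} = 1
g(6) = mex{0} = 1
g(7) = mex{0} = 1
g(8) = mex{0,1} = 2
g(9) = mex{0,1} = 2
g(10) = mex{0,1} = 2
g(11) = mex{0,1} = 2
g(12) = mex{1,2} = 0
So g(12) = 0.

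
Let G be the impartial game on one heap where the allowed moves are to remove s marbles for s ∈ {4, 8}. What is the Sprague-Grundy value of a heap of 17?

1

Compute g(0), g(1), … for moves {4, 8}:
k:     0  1  2  3  4  5  6  7  8  9 10 11 12 13 14 15 16 17
g(k):  0  0  0  0  1  1  1  1  2  2  2  2  0  0  0  0  1  1
So g(17) = 1.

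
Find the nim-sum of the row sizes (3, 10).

9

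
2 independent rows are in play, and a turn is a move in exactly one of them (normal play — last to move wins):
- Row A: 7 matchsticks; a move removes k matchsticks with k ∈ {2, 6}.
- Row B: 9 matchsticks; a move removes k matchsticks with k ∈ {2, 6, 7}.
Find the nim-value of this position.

1

For row A, compute g(0), g(1), … with moves {2, 6}:
g(0) = mex{} = 0
g(1) = mex{} = 0
g(2) = mex{0} = 1
g(3) = mex{0} = 1
g(4) = mex{1} = 0
g(5) = mex{1} = 0
g(6) = mex{0} = 1
g(7) = mex{0} = 1
So g(7) = 1.
Build the Grundy sequence for row B with g(k) = mex{g(k−s) : s ∈ {2, 6, 7}, s ≤ k}:
g(0) = mex{} = 0
g(1) = mex{} = 0
g(2) = mex{0} = 1
g(3) = mex{0} = 1
g(4) = mex{1} = 0
g(5) = mex{1} = 0
g(6) = mex{0} = 1
g(7) = mex{0} = 1
g(8) = mex{0,1} = 2
g(9) = mex{1} = 0
So g(9) = 0.
By the Sprague-Grundy theorem, the Grundy value of a sum of independent games is the XOR of the component values.
Combined value = 1 XOR 0 = 1.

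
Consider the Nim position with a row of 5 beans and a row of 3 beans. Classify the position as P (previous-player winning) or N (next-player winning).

N-position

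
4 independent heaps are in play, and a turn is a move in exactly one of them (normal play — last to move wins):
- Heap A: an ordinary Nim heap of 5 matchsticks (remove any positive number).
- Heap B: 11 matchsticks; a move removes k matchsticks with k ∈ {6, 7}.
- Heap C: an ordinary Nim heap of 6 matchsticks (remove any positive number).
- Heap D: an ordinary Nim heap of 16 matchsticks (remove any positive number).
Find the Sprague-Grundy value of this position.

18

Heap A is a plain Nim heap of size 5, so its Grundy value is 5.
Build the Grundy sequence for heap B with g(k) = mex{g(k−s) : s ∈ {6, 7}, s ≤ k}:
g(0) = mex{} = 0
g(1) = mex{} = 0
g(2) = mex{} = 0
g(3) = mex{} = 0
g(4) = mex{} = 0
g(5) = mex{} = 0
g(6) = mex{0} = 1
g(7) = mex{0} = 1
g(8) = mex{0} = 1
g(9) = mex{0} = 1
g(10) = mex{0} = 1
g(11) = mex{0} = 1
So g(11) = 1.
Heap C is a plain Nim heap of size 6, so its Grundy value is 6.
Heap D is a plain Nim heap of size 16, so its Grundy value is 16.
By the Sprague-Grundy theorem, the Grundy value of a sum of independent games is the XOR of the component values.
Combined value = 5 ⊕ 1 ⊕ 6 ⊕ 16 = 18.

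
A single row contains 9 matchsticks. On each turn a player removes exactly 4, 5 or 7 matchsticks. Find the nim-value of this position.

Compute g(0), g(1), … for moves {4, 5, 7}:
g(0) = mex{} = 0
g(1) = mex{} = 0
g(2) = mex{} = 0
g(3) = mex{} = 0
g(4) = mex{0} = 1
g(5) = mex{0} = 1
g(6) = mex{0} = 1
g(7) = mex{0} = 1
g(8) = mex{0,1} = 2
g(9) = mex{0,1} = 2
So g(9) = 2.

2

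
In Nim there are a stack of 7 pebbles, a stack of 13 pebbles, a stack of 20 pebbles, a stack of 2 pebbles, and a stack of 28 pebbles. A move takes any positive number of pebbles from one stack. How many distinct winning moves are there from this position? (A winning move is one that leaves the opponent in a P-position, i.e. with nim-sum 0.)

Compute the nim-sum pairwise:
7 XOR 13 = 10
10 XOR 20 = 30
30 XOR 2 = 28
28 XOR 28 = 0
The nim-sum is already 0, so every move leaves a nonzero nim-sum — there are no winning moves.

0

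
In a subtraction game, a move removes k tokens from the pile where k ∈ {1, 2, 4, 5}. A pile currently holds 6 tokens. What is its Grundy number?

Grundy values for subtraction set {1, 2, 4, 5}:
k:     0  1  2  3  4  5  6
g(k):  0  1  2  0  1  2  0
So g(6) = 0.

0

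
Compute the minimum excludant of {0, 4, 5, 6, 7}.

1

0 is in the set but 1 is not, so the mex is 1.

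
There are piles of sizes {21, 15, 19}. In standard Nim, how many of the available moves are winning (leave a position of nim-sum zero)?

1

Nim-sum: 21 XOR 15 XOR 19 = 9.
The overall nim-sum is X = 9. A pile of size p has a winning move iff p XOR X < p (reduce it to p XOR X).
  21: 21 XOR 9 = 28 ≥ 21 — no move.
  15: 15 XOR 9 = 6 < 15 — winning move (to 6).
  19: 19 XOR 9 = 26 ≥ 19 — no move.
That gives 1 winning move.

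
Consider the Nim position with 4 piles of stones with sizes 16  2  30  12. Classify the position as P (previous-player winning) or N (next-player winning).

Nim-sum: 16 XOR 2 XOR 30 XOR 12 = 0.
The nim-sum is 0, so this is a P-position: the player to move is in a losing position under optimal play.

P-position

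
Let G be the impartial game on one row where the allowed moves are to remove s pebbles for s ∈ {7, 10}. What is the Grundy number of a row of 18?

0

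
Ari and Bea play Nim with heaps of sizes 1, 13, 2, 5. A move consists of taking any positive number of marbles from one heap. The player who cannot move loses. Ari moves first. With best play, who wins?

Nim-sum: 1 XOR 13 XOR 2 XOR 5 = 11.
The nim-sum is 11 ≠ 0, so this is an N-position: the player to move can win; Ari has a winning move.

Ari wins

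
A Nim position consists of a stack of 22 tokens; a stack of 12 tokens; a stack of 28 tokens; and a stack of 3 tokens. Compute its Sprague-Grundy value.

5

Compute the nim-sum pairwise:
22 XOR 12 = 26
26 XOR 28 = 6
6 XOR 3 = 5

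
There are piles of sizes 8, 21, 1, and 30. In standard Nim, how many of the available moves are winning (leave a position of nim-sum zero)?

1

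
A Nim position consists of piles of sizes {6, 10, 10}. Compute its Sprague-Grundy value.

6

Compute the nim-sum pairwise:
6 ⊕ 10 = 12
12 ⊕ 10 = 6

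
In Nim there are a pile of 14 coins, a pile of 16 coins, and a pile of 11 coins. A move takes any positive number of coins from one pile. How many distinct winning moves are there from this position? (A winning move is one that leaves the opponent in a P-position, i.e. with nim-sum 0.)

Compute the nim-sum pairwise:
14 ⊕ 16 = 30
30 ⊕ 11 = 21
The overall nim-sum is X = 21. A pile of size p has a winning move iff p XOR X < p (reduce it to p XOR X).
  14: 14 XOR 21 = 27 ≥ 14 — no move.
  16: 16 XOR 21 = 5 < 16 — winning move (to 5).
  11: 11 XOR 21 = 30 ≥ 11 — no move.
That gives 1 winning move.

1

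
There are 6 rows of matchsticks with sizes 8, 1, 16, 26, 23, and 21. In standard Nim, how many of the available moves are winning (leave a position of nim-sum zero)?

3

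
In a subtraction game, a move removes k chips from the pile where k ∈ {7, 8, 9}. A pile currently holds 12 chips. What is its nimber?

Grundy values for subtraction set {7, 8, 9}:
g(0) = mex{} = 0
g(1) = mex{} = 0
g(2) = mex{} = 0
g(3) = mex{} = 0
g(4) = mex{} = 0
g(5) = mex{} = 0
g(6) = mex{} = 0
g(7) = mex{0} = 1
g(8) = mex{0} = 1
g(9) = mex{0} = 1
g(10) = mex{0} = 1
g(11) = mex{0} = 1
g(12) = mex{0} = 1
So g(12) = 1.

1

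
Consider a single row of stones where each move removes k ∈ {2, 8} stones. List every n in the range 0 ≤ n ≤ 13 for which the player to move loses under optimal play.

0, 1, 4, 5, 10, 11

Compute g(0), g(1), … for moves {2, 8}:
k:     0  1  2  3  4  5  6  7  8  9 10 11 12 13
g(k):  0  0  1  1  0  0  1  1  2  2  0  0  1  1
The P-positions (g = 0) in 0..13 are 0, 1, 4, 5, 10, 11.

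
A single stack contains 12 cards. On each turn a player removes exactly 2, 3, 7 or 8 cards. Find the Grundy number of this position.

Compute g(0), g(1), … for moves {2, 3, 7, 8}:
k:     0  1  2  3  4  5  6  7  8  9 10 11 12
g(k):  0  0  1  1  2  0  0  1  1  2  0  0  1
So g(12) = 1.

1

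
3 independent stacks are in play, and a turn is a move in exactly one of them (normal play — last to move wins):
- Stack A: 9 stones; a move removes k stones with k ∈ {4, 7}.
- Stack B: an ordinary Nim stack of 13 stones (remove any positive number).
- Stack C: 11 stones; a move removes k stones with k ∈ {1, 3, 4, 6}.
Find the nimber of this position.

13

Grundy values for stack A (subtraction set {4, 7}):
k:     0  1  2  3  4  5  6  7  8  9
g(k):  0  0  0  0  1  1  1  1  2  2
So g(9) = 2.
Stack B is a plain Nim stack of size 13, so its Grundy value is 13.
Build the Grundy sequence for stack C with g(k) = mex{g(k−s) : s ∈ {1, 3, 4, 6}, s ≤ k}:
g(0) = mex{} = 0
g(1) = mex{0} = 1
g(2) = mex{1} = 0
g(3) = mex{0} = 1
g(4) = mex{0,1} = 2
g(5) = mex{0,1,2} = 3
g(6) = mex{0,1,3} = 2
g(7) = mex{1,2} = 0
g(8) = mex{0,2,3} = 1
g(9) = mex{1,2,3} = 0
g(10) = mex{0,2} = 1
g(11) = mex{0,1,3} = 2
So g(11) = 2.
By the Sprague-Grundy theorem, the Grundy value of a sum of independent games is the XOR of the component values.
Combined value = 2 ⊕ 13 ⊕ 2 = 13.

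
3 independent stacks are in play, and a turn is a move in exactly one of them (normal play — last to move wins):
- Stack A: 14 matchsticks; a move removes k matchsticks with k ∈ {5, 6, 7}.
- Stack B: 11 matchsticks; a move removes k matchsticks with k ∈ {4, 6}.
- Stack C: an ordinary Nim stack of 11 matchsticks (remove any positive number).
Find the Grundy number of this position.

11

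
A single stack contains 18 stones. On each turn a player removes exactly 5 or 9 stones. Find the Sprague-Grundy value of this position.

0

Grundy values for subtraction set {5, 9}:
k:     0  1  2  3  4  5  6  7  8  9 10 11 12 13 14 15 16 17 18
g(k):  0  0  0  0  0  1  1  1  1  1  2  2  2  2  0  0  0  0  0
So g(18) = 0.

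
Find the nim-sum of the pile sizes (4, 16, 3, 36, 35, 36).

Compute the nim-sum pairwise:
4 XOR 16 = 20
20 XOR 3 = 23
23 XOR 36 = 51
51 XOR 35 = 16
16 XOR 36 = 52

52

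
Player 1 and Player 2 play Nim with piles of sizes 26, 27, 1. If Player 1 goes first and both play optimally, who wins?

Player 2 wins

Nim-sum: 26 XOR 27 XOR 1 = 0.
The nim-sum is 0, so this is a P-position: the player to move is in a losing position under optimal play; Player 1 is about to move from it and so loses — Player 2 wins.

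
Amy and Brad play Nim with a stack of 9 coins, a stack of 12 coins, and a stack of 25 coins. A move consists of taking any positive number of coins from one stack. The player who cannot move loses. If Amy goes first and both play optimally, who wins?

Compute the nim-sum pairwise:
9 ^ 12 = 5
5 ^ 25 = 28
The nim-sum is 28 ≠ 0, so this is an N-position: the player to move can win; Amy has a winning move.

Amy wins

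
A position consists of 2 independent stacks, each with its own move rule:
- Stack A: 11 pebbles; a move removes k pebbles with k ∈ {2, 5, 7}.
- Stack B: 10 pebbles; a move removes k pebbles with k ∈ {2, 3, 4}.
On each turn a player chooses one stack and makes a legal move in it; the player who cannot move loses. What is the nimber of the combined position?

1

Build the Grundy sequence for stack A with g(k) = mex{g(k−s) : s ∈ {2, 5, 7}, s ≤ k}:
g(0) = mex{} = 0
g(1) = mex{} = 0
g(2) = mex{0} = 1
g(3) = mex{0} = 1
g(4) = mex{1} = 0
g(5) = mex{0,1} = 2
g(6) = mex{0} = 1
g(7) = mex{0,1,2} = 3
g(8) = mex{0,1} = 2
g(9) = mex{0,1,3} = 2
g(10) = mex{1,2} = 0
g(11) = mex{0,1,2} = 3
So g(11) = 3.
Build the Grundy sequence for stack B with g(k) = mex{g(k−s) : s ∈ {2, 3, 4}, s ≤ k}:
k:     0  1  2  3  4  5  6  7  8  9 10
g(k):  0  0  1  1  2  2  0  0  1  1  2
So g(10) = 2.
The value of a disjunctive sum is the nim-sum of the parts.
Combined value = 3 ⊕ 2 = 1.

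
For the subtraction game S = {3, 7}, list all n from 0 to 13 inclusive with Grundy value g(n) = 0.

0, 1, 2, 6, 10, 11, 12

Compute g(0), g(1), … for moves {3, 7}:
k:     0  1  2  3  4  5  6  7  8  9 10 11 12 13
g(k):  0  0  0  1  1  1  0  2  2  1  0  0  0  1
The P-positions (g = 0) in 0..13 are 0, 1, 2, 6, 10, 11, 12.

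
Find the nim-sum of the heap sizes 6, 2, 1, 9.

In binary:
  0110  (6)
  0010  (2)
  0001  (1)
  1001  (9)
  ----
  1100  (12)

12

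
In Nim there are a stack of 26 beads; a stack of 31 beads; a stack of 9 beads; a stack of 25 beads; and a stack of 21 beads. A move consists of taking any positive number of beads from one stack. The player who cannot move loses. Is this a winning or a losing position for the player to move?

Losing position

Nim-sum: 26 ⊕ 31 ⊕ 9 ⊕ 25 ⊕ 21 = 0.
The nim-sum is 0, so this is a P-position: the player to move is in a losing position under optimal play.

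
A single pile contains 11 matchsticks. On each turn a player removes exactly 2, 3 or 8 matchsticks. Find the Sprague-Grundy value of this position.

0

Build the Grundy sequence with g(k) = mex{g(k−s) : s ∈ {2, 3, 8}, s ≤ k}:
g(0) = mex{} = 0
g(1) = mex{} = 0
g(2) = mex{0} = 1
g(3) = mex{0} = 1
g(4) = mex{0,1} = 2
g(5) = mex{1} = 0
g(6) = mex{1,2} = 0
g(7) = mex{0,2} = 1
g(8) = mex{0} = 1
g(9) = mex{0,1} = 2
g(10) = mex{1} = 0
g(11) = mex{1,2} = 0
So g(11) = 0.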